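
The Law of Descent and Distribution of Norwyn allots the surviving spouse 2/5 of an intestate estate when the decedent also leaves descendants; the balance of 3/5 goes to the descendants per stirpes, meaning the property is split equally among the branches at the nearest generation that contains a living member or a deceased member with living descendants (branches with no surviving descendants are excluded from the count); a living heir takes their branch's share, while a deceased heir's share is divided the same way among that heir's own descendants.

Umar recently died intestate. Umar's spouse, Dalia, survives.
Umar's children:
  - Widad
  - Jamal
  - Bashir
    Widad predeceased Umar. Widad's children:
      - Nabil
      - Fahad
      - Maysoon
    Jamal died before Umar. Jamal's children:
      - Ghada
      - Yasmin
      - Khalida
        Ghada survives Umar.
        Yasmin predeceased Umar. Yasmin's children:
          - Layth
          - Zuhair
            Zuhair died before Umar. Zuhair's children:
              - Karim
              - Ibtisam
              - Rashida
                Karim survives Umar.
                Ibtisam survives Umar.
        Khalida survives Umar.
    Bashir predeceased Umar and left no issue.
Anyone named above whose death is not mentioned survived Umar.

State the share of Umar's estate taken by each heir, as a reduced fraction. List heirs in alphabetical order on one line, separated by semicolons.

Dalia 2/5; Fahad 1/10; Ghada 1/10; Ibtisam 1/60; Karim 1/60; Khalida 1/10; Layth 1/20; Maysoon 1/10; Nabil 1/10; Rashida 1/60

Dalia, as surviving spouse, takes 2/5.
The remaining 3/5 passes to Umar's descendants per stirpes.
Bashir left no surviving issue, so that branch lapses and is disregarded.
The 3/5 is divided into 2 equal shares of 3/10 among Widad, Jamal.
Widad predeceased; the 3/10 allotted to Widad's branch passes to Widad's issue by representation.
The 3/10 is divided into 3 equal shares of 1/10 among Nabil, Fahad, Maysoon.
Nabil is living and takes 1/10.
Fahad is living and takes 1/10.
Maysoon is living and takes 1/10.
Jamal predeceased; the 3/10 allotted to Jamal's branch passes to Jamal's issue by representation.
The 3/10 is divided into 3 equal shares of 1/10 among Ghada, Yasmin, Khalida.
Ghada is living and takes 1/10.
Yasmin predeceased; the 1/10 allotted to Yasmin's branch passes to Yasmin's issue by representation.
The 1/10 is divided into 2 equal shares of 1/20 among Layth, Zuhair.
Layth is living and takes 1/20.
Zuhair predeceased; the 1/20 allotted to Zuhair's branch passes to Zuhair's issue by representation.
The 1/20 is divided into 3 equal shares of 1/60 among Karim, Ibtisam, Rashida.
Karim is living and takes 1/60.
Ibtisam is living and takes 1/60.
Rashida is living and takes 1/60.
Khalida is living and takes 1/10.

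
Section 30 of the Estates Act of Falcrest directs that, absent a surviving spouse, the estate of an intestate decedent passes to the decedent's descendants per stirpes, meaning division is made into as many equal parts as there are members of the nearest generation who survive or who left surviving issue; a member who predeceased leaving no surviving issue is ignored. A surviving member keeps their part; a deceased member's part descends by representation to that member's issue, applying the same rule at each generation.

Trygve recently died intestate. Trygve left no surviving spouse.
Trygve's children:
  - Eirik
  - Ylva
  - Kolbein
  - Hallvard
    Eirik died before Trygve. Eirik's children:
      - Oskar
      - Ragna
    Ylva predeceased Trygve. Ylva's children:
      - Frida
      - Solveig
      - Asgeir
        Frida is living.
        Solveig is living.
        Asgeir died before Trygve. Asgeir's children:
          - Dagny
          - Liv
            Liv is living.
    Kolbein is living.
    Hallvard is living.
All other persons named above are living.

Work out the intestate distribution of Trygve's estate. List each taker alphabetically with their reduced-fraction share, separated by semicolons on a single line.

Dagny 1/24; Frida 1/12; Hallvard 1/4; Kolbein 1/4; Liv 1/24; Oskar 1/8; Ragna 1/8; Solveig 1/12

There is no surviving spouse, so the entire estate passes to Trygve's descendants per stirpes.
The estate is divided into 4 equal shares of 1/4 among Eirik, Ylva, Kolbein, Hallvard.
Eirik predeceased; the 1/4 allotted to Eirik's branch passes to Eirik's issue by representation.
The 1/4 is divided into 2 equal shares of 1/8 among Oskar, Ragna.
Oskar is living and takes 1/8.
Ragna is living and takes 1/8.
Ylva predeceased; the 1/4 allotted to Ylva's branch passes to Ylva's issue by representation.
The 1/4 is divided into 3 equal shares of 1/12 among Frida, Solveig, Asgeir.
Frida is living and takes 1/12.
Solveig is living and takes 1/12.
Asgeir predeceased; the 1/12 allotted to Asgeir's branch passes to Asgeir's issue by representation.
The 1/12 is divided into 2 equal shares of 1/24 among Dagny, Liv.
Dagny is living and takes 1/24.
Liv is living and takes 1/24.
Kolbein is living and takes 1/4.
Hallvard is living and takes 1/4.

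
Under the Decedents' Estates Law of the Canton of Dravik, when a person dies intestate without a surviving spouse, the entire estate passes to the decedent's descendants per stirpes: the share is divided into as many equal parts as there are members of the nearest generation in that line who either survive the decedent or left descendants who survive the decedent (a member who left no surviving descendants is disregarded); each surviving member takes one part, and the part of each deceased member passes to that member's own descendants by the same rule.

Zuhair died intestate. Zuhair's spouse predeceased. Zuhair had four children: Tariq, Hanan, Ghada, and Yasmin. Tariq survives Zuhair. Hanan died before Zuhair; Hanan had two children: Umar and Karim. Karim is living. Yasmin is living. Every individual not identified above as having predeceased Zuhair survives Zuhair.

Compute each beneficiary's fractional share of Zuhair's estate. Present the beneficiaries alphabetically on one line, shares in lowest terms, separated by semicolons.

There is no surviving spouse, so the entire estate passes to Zuhair's descendants per stirpes.
The estate is divided into 4 equal shares of 1/4 among Tariq, Hanan, Ghada, Yasmin.
Tariq is living and takes 1/4.
Hanan predeceased; the 1/4 allotted to Hanan's branch passes to Hanan's issue by representation.
The 1/4 is divided into 2 equal shares of 1/8 among Umar, Karim.
Umar is living and takes 1/8.
Karim is living and takes 1/8.
Ghada is living and takes 1/4.
Yasmin is living and takes 1/4.

Ghada 1/4; Karim 1/8; Tariq 1/4; Umar 1/8; Yasmin 1/4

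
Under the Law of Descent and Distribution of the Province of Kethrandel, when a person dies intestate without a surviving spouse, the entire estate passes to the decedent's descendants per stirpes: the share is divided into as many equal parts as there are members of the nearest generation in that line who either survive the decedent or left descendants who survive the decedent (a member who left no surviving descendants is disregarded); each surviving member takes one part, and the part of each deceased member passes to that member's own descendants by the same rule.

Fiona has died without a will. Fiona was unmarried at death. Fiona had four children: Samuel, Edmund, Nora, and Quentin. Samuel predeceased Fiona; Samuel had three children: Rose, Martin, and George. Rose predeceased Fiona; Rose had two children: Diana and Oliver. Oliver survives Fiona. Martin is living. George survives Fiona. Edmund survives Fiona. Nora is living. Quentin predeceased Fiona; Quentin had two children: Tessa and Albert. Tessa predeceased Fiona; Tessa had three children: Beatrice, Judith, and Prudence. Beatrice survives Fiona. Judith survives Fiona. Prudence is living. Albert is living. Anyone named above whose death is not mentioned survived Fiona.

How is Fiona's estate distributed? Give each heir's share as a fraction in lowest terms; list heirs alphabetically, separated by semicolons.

Albert 1/8; Beatrice 1/24; Diana 1/24; Edmund 1/4; George 1/12; Judith 1/24; Martin 1/12; Nora 1/4; Oliver 1/24; Prudence 1/24

There is no surviving spouse, so the entire estate passes to Fiona's descendants per stirpes.
The estate is divided into 4 equal shares of 1/4 among Samuel, Edmund, Nora, Quentin.
Samuel predeceased; the 1/4 allotted to Samuel's branch passes to Samuel's issue by representation.
The 1/4 is divided into 3 equal shares of 1/12 among Rose, Martin, George.
Rose predeceased; the 1/12 allotted to Rose's branch passes to Rose's issue by representation.
The 1/12 is divided into 2 equal shares of 1/24 among Diana, Oliver.
Diana is living and takes 1/24.
Oliver is living and takes 1/24.
Martin is living and takes 1/12.
George is living and takes 1/12.
Edmund is living and takes 1/4.
Nora is living and takes 1/4.
Quentin predeceased; the 1/4 allotted to Quentin's branch passes to Quentin's issue by representation.
The 1/4 is divided into 2 equal shares of 1/8 among Tessa, Albert.
Tessa predeceased; the 1/8 allotted to Tessa's branch passes to Tessa's issue by representation.
The 1/8 is divided into 3 equal shares of 1/24 among Beatrice, Judith, Prudence.
Beatrice is living and takes 1/24.
Judith is living and takes 1/24.
Prudence is living and takes 1/24.
Albert is living and takes 1/8.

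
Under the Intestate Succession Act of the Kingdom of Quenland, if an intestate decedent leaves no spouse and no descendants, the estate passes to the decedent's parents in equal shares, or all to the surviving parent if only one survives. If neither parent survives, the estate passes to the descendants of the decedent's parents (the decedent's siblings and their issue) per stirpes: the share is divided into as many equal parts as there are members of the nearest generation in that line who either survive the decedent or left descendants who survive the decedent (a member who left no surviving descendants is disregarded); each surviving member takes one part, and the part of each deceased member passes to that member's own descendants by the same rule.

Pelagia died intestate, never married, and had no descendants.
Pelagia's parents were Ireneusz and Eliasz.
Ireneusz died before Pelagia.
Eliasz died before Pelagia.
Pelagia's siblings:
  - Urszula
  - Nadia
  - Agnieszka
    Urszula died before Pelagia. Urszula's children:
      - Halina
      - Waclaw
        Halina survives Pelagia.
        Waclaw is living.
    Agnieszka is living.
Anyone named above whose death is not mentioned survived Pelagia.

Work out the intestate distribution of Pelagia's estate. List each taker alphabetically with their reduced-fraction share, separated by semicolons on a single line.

Agnieszka 1/3; Halina 1/6; Nadia 1/3; Waclaw 1/6

Neither parent survives and there are no descendants, so the estate passes to Pelagia's siblings and their issue per stirpes.
The estate is divided into 3 equal shares of 1/3 among Urszula, Nadia, Agnieszka.
Urszula predeceased; the 1/3 allotted to Urszula's branch passes to Urszula's issue by representation.
The 1/3 is divided into 2 equal shares of 1/6 among Halina, Waclaw.
Halina is living and takes 1/6.
Waclaw is living and takes 1/6.
Nadia is living and takes 1/3.
Agnieszka is living and takes 1/3.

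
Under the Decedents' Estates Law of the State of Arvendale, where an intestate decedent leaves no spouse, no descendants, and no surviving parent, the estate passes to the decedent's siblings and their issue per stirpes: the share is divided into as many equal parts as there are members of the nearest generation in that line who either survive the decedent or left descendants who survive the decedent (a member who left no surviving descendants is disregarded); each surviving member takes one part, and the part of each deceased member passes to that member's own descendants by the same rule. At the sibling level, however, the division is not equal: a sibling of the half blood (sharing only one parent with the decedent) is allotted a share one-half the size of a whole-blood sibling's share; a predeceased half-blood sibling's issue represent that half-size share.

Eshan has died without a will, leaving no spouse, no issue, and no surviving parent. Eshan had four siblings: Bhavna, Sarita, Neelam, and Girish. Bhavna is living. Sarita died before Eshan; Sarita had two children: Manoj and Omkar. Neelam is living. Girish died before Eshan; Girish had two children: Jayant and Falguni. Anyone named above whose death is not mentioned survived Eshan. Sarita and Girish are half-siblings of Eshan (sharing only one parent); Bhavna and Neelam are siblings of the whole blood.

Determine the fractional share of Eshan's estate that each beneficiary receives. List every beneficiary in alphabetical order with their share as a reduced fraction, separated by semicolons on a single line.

No spouse, descendants, or parent survives, so the estate passes to Eshan's siblings per stirpes.
Half-blood siblings count for one-half the weight of whole-blood siblings at the initial division.
Dividing 1 in proportion to weights (total weight 3): Bhavna (weight 1) → 1/3; Sarita (weight 1/2) → 1/6; Neelam (weight 1) → 1/3; Girish (weight 1/2) → 1/6.
Bhavna is living and takes 1/3.
Sarita predeceased; the 1/6 allotted to Sarita's branch passes to Sarita's issue by representation.
The 1/6 is divided into 2 equal shares of 1/12 among Manoj, Omkar.
Manoj is living and takes 1/12.
Omkar is living and takes 1/12.
Neelam is living and takes 1/3.
Girish predeceased; the 1/6 allotted to Girish's branch passes to Girish's issue by representation.
The 1/6 is divided into 2 equal shares of 1/12 among Jayant, Falguni.
Jayant is living and takes 1/12.
Falguni is living and takes 1/12.

Bhavna 1/3; Falguni 1/12; Jayant 1/12; Manoj 1/12; Neelam 1/3; Omkar 1/12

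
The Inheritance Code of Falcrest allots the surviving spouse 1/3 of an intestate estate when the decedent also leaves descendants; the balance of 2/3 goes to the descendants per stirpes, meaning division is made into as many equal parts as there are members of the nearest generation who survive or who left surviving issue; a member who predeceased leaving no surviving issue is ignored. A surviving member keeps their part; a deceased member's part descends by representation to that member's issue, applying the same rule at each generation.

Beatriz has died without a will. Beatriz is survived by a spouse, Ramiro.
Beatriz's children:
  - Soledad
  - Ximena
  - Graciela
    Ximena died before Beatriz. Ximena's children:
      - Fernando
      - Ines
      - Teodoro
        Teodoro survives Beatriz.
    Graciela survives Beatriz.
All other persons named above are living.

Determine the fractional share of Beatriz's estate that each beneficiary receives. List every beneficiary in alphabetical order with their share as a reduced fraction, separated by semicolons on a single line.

Ramiro, as surviving spouse, takes 1/3.
The remaining 2/3 passes to Beatriz's descendants per stirpes.
The 2/3 is divided into 3 equal shares of 2/9 among Soledad, Ximena, Graciela.
Soledad is living and takes 2/9.
Ximena predeceased; the 2/9 allotted to Ximena's branch passes to Ximena's issue by representation.
The 2/9 is divided into 3 equal shares of 2/27 among Fernando, Ines, Teodoro.
Fernando is living and takes 2/27.
Ines is living and takes 2/27.
Teodoro is living and takes 2/27.
Graciela is living and takes 2/9.

Fernando 2/27; Graciela 2/9; Ines 2/27; Ramiro 1/3; Soledad 2/9; Teodoro 2/27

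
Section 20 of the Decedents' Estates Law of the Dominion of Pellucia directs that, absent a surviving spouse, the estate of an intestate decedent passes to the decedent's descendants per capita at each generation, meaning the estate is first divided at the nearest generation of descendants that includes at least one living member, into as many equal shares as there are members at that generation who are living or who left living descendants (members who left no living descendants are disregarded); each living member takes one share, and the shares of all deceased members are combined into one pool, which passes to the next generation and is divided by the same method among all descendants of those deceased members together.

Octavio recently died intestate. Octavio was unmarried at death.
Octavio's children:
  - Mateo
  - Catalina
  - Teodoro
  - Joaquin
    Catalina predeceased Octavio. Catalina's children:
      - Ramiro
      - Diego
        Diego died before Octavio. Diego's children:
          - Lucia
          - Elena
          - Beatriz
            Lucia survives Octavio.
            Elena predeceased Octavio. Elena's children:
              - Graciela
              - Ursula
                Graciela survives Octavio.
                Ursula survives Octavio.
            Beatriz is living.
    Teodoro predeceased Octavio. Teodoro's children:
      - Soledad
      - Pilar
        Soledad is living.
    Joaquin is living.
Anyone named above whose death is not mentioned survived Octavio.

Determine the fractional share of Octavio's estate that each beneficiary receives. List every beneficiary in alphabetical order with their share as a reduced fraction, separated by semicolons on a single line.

There is no surviving spouse, so the entire estate passes to Octavio's descendants per capita at each generation.
At generation 1 (Mateo, Catalina, Teodoro, Joaquin) there are 4 shares of (1)/4 = 1/4 each.
Living: Mateo and Joaquin — each takes 1/4.
Deceased: Catalina and Teodoro. Their combined 1/2 is pooled and carried to generation 2.
At generation 2 (Ramiro, Diego, Soledad, Pilar) there are 4 shares of (1/2)/4 = 1/8 each.
Living: Ramiro, Soledad, and Pilar — each takes 1/8.
Deceased: Diego. That 1/8 share is carried to generation 3.
At generation 3 (Lucia, Elena, Beatriz) there are 3 shares of (1/8)/3 = 1/24 each.
Living: Lucia and Beatriz — each takes 1/24.
Deceased: Elena. That 1/24 share is carried to generation 4.
At generation 4 (Graciela, Ursula) there are 2 shares of (1/24)/2 = 1/48 each.
Living: Graciela and Ursula — each takes 1/48.

Beatriz 1/24; Graciela 1/48; Joaquin 1/4; Lucia 1/24; Mateo 1/4; Pilar 1/8; Ramiro 1/8; Soledad 1/8; Ursula 1/48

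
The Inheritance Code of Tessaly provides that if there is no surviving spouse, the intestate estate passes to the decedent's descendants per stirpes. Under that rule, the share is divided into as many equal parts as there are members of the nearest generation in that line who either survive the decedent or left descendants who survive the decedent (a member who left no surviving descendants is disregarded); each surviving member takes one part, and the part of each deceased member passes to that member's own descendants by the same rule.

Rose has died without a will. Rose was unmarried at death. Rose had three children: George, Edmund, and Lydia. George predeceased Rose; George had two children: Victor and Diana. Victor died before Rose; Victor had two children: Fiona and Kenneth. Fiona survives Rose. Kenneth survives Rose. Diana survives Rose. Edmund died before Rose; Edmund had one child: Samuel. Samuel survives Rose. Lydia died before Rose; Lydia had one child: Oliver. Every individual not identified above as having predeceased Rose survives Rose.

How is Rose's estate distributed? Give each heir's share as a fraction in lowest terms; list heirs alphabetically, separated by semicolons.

There is no surviving spouse, so the entire estate passes to Rose's descendants per stirpes.
The estate is divided into 3 equal shares of 1/3 among George, Edmund, Lydia.
George predeceased; the 1/3 allotted to George's branch passes to George's issue by representation.
The 1/3 is divided into 2 equal shares of 1/6 among Victor, Diana.
Victor predeceased; the 1/6 allotted to Victor's branch passes to Victor's issue by representation.
The 1/6 is divided into 2 equal shares of 1/12 among Fiona, Kenneth.
Fiona is living and takes 1/12.
Kenneth is living and takes 1/12.
Diana is living and takes 1/6.
Edmund predeceased; the 1/3 allotted to Edmund's branch passes to Edmund's issue by representation.
Samuel is the sole taker at this level and receives the full 1/3.
Lydia predeceased; the 1/3 allotted to Lydia's branch passes to Lydia's issue by representation.
Oliver is the sole taker at this level and receives the full 1/3.

Diana 1/6; Fiona 1/12; Kenneth 1/12; Oliver 1/3; Samuel 1/3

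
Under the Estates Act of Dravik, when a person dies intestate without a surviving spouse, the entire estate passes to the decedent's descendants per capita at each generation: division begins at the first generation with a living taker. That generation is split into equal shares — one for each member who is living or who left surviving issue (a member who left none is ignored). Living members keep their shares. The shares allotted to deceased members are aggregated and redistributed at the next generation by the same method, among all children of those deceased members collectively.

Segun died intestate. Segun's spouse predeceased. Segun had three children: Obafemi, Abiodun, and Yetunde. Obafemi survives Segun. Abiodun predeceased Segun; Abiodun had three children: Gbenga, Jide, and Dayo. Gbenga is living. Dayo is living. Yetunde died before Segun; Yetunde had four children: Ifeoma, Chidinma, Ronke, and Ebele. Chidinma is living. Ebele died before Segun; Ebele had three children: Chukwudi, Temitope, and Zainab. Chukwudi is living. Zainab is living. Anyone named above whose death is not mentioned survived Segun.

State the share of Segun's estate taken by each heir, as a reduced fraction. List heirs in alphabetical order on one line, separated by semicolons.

Chidinma 2/21; Chukwudi 2/63; Dayo 2/21; Gbenga 2/21; Ifeoma 2/21; Jide 2/21; Obafemi 1/3; Ronke 2/21; Temitope 2/63; Zainab 2/63

There is no surviving spouse, so the entire estate passes to Segun's descendants per capita at each generation.
At generation 1 (Obafemi, Abiodun, Yetunde) there are 3 shares of (1)/3 = 1/3 each.
Living: Obafemi — each takes 1/3.
Deceased: Abiodun and Yetunde. Their combined 2/3 is pooled and carried to generation 2.
At generation 2 (Gbenga, Jide, Dayo, Ifeoma, Chidinma, Ronke, Ebele) there are 7 shares of (2/3)/7 = 2/21 each.
Living: Gbenga, Jide, Dayo, Ifeoma, Chidinma, and Ronke — each takes 2/21.
Deceased: Ebele. That 2/21 share is carried to generation 3.
At generation 3 (Chukwudi, Temitope, Zainab) there are 3 shares of (2/21)/3 = 2/63 each.
Living: Chukwudi, Temitope, and Zainab — each takes 2/63.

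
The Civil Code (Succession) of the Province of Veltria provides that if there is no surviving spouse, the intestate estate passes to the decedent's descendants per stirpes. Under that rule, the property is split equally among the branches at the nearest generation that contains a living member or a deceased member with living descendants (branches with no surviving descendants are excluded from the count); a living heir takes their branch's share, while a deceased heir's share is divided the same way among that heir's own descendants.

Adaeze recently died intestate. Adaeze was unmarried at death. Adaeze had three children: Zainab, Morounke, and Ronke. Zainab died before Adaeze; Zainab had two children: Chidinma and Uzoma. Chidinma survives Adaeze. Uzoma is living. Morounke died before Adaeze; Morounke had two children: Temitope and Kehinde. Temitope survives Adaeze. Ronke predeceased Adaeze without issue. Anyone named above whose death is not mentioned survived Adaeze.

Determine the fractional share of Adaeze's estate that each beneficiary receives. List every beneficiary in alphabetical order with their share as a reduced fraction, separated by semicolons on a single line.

There is no surviving spouse, so the entire estate passes to Adaeze's descendants per stirpes.
Ronke left no surviving issue, so that branch lapses and is disregarded.
The estate is divided into 2 equal shares of 1/2 among Zainab, Morounke.
Zainab predeceased; the 1/2 allotted to Zainab's branch passes to Zainab's issue by representation.
The 1/2 is divided into 2 equal shares of 1/4 among Chidinma, Uzoma.
Chidinma is living and takes 1/4.
Uzoma is living and takes 1/4.
Morounke predeceased; the 1/2 allotted to Morounke's branch passes to Morounke's issue by representation.
The 1/2 is divided into 2 equal shares of 1/4 among Temitope, Kehinde.
Temitope is living and takes 1/4.
Kehinde is living and takes 1/4.

Chidinma 1/4; Kehinde 1/4; Temitope 1/4; Uzoma 1/4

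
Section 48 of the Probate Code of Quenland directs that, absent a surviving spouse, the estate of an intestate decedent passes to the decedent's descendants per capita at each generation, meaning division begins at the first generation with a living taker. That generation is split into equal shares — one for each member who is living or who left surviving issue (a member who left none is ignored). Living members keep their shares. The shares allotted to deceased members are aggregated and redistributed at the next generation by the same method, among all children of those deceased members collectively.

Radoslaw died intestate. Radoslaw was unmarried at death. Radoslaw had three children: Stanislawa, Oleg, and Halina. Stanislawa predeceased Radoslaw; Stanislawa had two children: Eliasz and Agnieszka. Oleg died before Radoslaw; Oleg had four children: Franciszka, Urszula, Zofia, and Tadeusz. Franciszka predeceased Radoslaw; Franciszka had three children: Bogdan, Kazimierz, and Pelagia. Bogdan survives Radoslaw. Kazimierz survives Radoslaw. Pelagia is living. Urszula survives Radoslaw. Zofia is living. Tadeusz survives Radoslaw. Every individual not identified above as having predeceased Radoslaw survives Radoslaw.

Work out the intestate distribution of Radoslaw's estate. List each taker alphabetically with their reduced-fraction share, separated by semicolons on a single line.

Agnieszka 1/9; Bogdan 1/27; Eliasz 1/9; Halina 1/3; Kazimierz 1/27; Pelagia 1/27; Tadeusz 1/9; Urszula 1/9; Zofia 1/9

There is no surviving spouse, so the entire estate passes to Radoslaw's descendants per capita at each generation.
At generation 1 (Stanislawa, Oleg, Halina) there are 3 shares of (1)/3 = 1/3 each.
Living: Halina — each takes 1/3.
Deceased: Stanislawa and Oleg. Their combined 2/3 is pooled and carried to generation 2.
At generation 2 (Eliasz, Agnieszka, Franciszka, Urszula, Zofia, Tadeusz) there are 6 shares of (2/3)/6 = 1/9 each.
Living: Eliasz, Agnieszka, Urszula, Zofia, and Tadeusz — each takes 1/9.
Deceased: Franciszka. That 1/9 share is carried to generation 3.
At generation 3 (Bogdan, Kazimierz, Pelagia) there are 3 shares of (1/9)/3 = 1/27 each.
Living: Bogdan, Kazimierz, and Pelagia — each takes 1/27.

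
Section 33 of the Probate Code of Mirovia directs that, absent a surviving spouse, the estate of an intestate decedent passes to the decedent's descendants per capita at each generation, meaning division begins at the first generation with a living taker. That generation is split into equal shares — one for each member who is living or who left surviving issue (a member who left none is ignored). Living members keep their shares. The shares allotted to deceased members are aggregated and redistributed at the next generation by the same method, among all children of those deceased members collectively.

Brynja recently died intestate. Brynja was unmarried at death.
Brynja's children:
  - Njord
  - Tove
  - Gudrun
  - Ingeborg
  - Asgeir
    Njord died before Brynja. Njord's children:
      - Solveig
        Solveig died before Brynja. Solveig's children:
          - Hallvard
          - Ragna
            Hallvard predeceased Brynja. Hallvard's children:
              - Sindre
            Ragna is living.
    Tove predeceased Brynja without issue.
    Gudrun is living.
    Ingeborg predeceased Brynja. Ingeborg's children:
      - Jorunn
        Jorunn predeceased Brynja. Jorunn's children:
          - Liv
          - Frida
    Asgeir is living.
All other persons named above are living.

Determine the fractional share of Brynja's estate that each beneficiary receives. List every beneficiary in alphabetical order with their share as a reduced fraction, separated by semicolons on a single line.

Asgeir 1/4; Frida 1/8; Gudrun 1/4; Liv 1/8; Ragna 1/8; Sindre 1/8

There is no surviving spouse, so the entire estate passes to Brynja's descendants per capita at each generation.
At generation 1 (Njord, Gudrun, Ingeborg, Asgeir) there are 4 shares of (1)/4 = 1/4 each.
Living: Gudrun and Asgeir — each takes 1/4.
Deceased: Njord and Ingeborg. Their combined 1/2 is pooled and carried to generation 2.
At generation 2 (Solveig, Jorunn) there are 2 shares of (1/2)/2 = 1/4 each.
Deceased: Solveig and Jorunn. Their combined 1/2 is pooled and carried to generation 3.
At generation 3 (Hallvard, Ragna, Liv, Frida) there are 4 shares of (1/2)/4 = 1/8 each.
Living: Ragna, Liv, and Frida — each takes 1/8.
Deceased: Hallvard. That 1/8 share is carried to generation 4.
At generation 4 (Sindre) there are 1 shares of (1/8)/1 = 1/8 each.
Living: Sindre — each takes 1/8.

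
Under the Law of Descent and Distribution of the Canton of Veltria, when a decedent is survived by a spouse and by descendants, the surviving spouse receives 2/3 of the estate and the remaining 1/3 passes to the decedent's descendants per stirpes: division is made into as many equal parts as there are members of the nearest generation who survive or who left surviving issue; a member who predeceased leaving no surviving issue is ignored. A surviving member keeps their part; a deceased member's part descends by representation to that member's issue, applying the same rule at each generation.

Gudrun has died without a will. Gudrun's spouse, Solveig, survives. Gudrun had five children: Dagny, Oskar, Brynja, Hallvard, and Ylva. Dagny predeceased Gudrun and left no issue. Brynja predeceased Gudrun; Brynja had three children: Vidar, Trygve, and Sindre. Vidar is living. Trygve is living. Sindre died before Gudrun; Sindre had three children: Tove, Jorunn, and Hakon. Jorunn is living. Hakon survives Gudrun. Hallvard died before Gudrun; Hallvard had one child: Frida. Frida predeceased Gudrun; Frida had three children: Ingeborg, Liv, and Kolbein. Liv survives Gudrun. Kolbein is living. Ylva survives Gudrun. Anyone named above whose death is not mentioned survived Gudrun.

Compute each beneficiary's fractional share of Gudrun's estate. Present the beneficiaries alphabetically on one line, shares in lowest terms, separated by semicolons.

Hakon 1/108; Ingeborg 1/36; Jorunn 1/108; Kolbein 1/36; Liv 1/36; Oskar 1/12; Solveig 2/3; Tove 1/108; Trygve 1/36; Vidar 1/36; Ylva 1/12

Solveig, as surviving spouse, takes 2/3.
The remaining 1/3 passes to Gudrun's descendants per stirpes.
Dagny left no surviving issue, so that branch lapses and is disregarded.
The 1/3 is divided into 4 equal shares of 1/12 among Oskar, Brynja, Hallvard, Ylva.
Oskar is living and takes 1/12.
Brynja predeceased; the 1/12 allotted to Brynja's branch passes to Brynja's issue by representation.
The 1/12 is divided into 3 equal shares of 1/36 among Vidar, Trygve, Sindre.
Vidar is living and takes 1/36.
Trygve is living and takes 1/36.
Sindre predeceased; the 1/36 allotted to Sindre's branch passes to Sindre's issue by representation.
The 1/36 is divided into 3 equal shares of 1/108 among Tove, Jorunn, Hakon.
Tove is living and takes 1/108.
Jorunn is living and takes 1/108.
Hakon is living and takes 1/108.
Hallvard predeceased; the 1/12 allotted to Hallvard's branch passes to Hallvard's issue by representation.
Frida's line is the sole branch at this level, so the full 1/12 passes to Frida's issue by representation.
The 1/12 is divided into 3 equal shares of 1/36 among Ingeborg, Liv, Kolbein.
Ingeborg is living and takes 1/36.
Liv is living and takes 1/36.
Kolbein is living and takes 1/36.
Ylva is living and takes 1/12.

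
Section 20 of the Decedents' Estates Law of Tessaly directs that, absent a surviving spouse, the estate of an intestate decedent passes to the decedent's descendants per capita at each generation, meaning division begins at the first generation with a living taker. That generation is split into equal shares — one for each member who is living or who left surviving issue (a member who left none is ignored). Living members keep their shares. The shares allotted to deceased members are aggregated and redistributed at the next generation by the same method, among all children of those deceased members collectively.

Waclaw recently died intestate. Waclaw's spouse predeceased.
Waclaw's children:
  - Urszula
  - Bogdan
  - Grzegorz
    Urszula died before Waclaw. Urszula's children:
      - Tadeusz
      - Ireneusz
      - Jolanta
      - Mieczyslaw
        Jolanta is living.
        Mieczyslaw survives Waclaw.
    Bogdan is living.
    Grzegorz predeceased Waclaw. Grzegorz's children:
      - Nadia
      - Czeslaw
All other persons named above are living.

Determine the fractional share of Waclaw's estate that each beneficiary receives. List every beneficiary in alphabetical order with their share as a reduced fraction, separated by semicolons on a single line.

There is no surviving spouse, so the entire estate passes to Waclaw's descendants per capita at each generation.
At generation 1 (Urszula, Bogdan, Grzegorz) there are 3 shares of (1)/3 = 1/3 each.
Living: Bogdan — each takes 1/3.
Deceased: Urszula and Grzegorz. Their combined 2/3 is pooled and carried to generation 2.
At generation 2 (Tadeusz, Ireneusz, Jolanta, Mieczyslaw, Nadia, Czeslaw) there are 6 shares of (2/3)/6 = 1/9 each.
Living: Tadeusz, Ireneusz, Jolanta, Mieczyslaw, Nadia, and Czeslaw — each takes 1/9.

Bogdan 1/3; Czeslaw 1/9; Ireneusz 1/9; Jolanta 1/9; Mieczyslaw 1/9; Nadia 1/9; Tadeusz 1/9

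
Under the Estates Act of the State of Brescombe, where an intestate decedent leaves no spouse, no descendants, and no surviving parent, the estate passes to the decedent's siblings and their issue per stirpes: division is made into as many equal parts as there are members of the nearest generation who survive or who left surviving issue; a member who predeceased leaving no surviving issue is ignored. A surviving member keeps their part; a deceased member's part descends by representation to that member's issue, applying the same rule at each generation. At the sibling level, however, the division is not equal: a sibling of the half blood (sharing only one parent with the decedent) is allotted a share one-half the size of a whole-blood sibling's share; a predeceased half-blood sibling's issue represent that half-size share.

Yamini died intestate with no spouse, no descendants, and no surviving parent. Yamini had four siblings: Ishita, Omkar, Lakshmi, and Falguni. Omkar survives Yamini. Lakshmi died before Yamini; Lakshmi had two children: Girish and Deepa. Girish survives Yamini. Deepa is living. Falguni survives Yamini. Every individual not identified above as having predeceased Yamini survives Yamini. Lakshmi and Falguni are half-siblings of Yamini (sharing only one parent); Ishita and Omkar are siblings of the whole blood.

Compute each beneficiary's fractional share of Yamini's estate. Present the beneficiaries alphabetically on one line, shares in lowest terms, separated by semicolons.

No spouse, descendants, or parent survives, so the estate passes to Yamini's siblings per stirpes.
Half-blood siblings count for one-half the weight of whole-blood siblings at the initial division.
Dividing 1 in proportion to weights (total weight 3): Ishita (weight 1) → 1/3; Omkar (weight 1) → 1/3; Lakshmi (weight 1/2) → 1/6; Falguni (weight 1/2) → 1/6.
Ishita is living and takes 1/3.
Omkar is living and takes 1/3.
Lakshmi predeceased; the 1/6 allotted to Lakshmi's branch passes to Lakshmi's issue by representation.
The 1/6 is divided into 2 equal shares of 1/12 among Girish, Deepa.
Girish is living and takes 1/12.
Deepa is living and takes 1/12.
Falguni is living and takes 1/6.

Deepa 1/12; Falguni 1/6; Girish 1/12; Ishita 1/3; Omkar 1/3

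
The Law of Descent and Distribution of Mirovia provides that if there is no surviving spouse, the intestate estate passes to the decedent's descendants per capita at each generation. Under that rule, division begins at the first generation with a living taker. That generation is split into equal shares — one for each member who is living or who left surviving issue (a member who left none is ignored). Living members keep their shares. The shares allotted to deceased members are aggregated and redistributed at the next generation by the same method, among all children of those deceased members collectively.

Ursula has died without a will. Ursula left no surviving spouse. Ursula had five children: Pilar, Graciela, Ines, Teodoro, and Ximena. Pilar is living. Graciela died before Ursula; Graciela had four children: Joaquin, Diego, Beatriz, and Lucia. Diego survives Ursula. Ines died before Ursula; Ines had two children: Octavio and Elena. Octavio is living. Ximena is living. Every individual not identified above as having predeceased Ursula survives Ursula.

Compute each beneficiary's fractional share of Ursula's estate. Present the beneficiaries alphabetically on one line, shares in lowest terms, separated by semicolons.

Beatriz 1/15; Diego 1/15; Elena 1/15; Joaquin 1/15; Lucia 1/15; Octavio 1/15; Pilar 1/5; Teodoro 1/5; Ximena 1/5

There is no surviving spouse, so the entire estate passes to Ursula's descendants per capita at each generation.
At generation 1 (Pilar, Graciela, Ines, Teodoro, Ximena) there are 5 shares of (1)/5 = 1/5 each.
Living: Pilar, Teodoro, and Ximena — each takes 1/5.
Deceased: Graciela and Ines. Their combined 2/5 is pooled and carried to generation 2.
At generation 2 (Joaquin, Diego, Beatriz, Lucia, Octavio, Elena) there are 6 shares of (2/5)/6 = 1/15 each.
Living: Joaquin, Diego, Beatriz, Lucia, Octavio, and Elena — each takes 1/15.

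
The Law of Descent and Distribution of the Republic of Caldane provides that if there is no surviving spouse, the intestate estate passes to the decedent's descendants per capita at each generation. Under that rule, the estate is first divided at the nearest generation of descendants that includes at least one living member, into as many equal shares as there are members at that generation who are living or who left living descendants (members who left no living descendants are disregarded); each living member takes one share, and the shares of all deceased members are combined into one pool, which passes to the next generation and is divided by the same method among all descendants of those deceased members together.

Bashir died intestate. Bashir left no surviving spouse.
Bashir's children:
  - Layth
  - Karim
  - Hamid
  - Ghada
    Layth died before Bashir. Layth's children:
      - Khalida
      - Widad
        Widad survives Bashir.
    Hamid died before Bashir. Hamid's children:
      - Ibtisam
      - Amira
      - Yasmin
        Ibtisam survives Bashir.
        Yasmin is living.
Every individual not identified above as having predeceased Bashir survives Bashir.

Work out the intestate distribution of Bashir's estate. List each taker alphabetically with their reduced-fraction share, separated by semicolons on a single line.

Amira 1/10; Ghada 1/4; Ibtisam 1/10; Karim 1/4; Khalida 1/10; Widad 1/10; Yasmin 1/10

There is no surviving spouse, so the entire estate passes to Bashir's descendants per capita at each generation.
At generation 1 (Layth, Karim, Hamid, Ghada) there are 4 shares of (1)/4 = 1/4 each.
Living: Karim and Ghada — each takes 1/4.
Deceased: Layth and Hamid. Their combined 1/2 is pooled and carried to generation 2.
At generation 2 (Khalida, Widad, Ibtisam, Amira, Yasmin) there are 5 shares of (1/2)/5 = 1/10 each.
Living: Khalida, Widad, Ibtisam, Amira, and Yasmin — each takes 1/10.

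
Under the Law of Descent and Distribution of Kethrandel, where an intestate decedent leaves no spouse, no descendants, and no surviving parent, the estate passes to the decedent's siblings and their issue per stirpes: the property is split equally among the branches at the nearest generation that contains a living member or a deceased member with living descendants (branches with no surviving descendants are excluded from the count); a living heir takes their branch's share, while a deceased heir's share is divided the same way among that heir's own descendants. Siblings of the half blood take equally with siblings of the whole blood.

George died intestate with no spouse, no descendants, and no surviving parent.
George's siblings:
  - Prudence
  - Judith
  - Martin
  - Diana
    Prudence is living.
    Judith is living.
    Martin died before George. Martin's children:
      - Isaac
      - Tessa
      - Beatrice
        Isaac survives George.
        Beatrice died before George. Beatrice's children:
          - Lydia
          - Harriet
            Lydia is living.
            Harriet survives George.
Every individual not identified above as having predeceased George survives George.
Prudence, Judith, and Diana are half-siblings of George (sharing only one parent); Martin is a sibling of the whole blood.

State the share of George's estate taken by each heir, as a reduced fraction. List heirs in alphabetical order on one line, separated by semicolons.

No spouse, descendants, or parent survives, so the estate passes to George's siblings per stirpes.
Half-blood and whole-blood siblings take equally under the stated rule.
The estate is divided into 4 equal shares of 1/4 among Prudence, Judith, Martin, Diana.
Prudence is living and takes 1/4.
Judith is living and takes 1/4.
Martin predeceased; the 1/4 allotted to Martin's branch passes to Martin's issue by representation.
The 1/4 is divided into 3 equal shares of 1/12 among Isaac, Tessa, Beatrice.
Isaac is living and takes 1/12.
Tessa is living and takes 1/12.
Beatrice predeceased; the 1/12 allotted to Beatrice's branch passes to Beatrice's issue by representation.
The 1/12 is divided into 2 equal shares of 1/24 among Lydia, Harriet.
Lydia is living and takes 1/24.
Harriet is living and takes 1/24.
Diana is living and takes 1/4.

Diana 1/4; Harriet 1/24; Isaac 1/12; Judith 1/4; Lydia 1/24; Prudence 1/4; Tessa 1/12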